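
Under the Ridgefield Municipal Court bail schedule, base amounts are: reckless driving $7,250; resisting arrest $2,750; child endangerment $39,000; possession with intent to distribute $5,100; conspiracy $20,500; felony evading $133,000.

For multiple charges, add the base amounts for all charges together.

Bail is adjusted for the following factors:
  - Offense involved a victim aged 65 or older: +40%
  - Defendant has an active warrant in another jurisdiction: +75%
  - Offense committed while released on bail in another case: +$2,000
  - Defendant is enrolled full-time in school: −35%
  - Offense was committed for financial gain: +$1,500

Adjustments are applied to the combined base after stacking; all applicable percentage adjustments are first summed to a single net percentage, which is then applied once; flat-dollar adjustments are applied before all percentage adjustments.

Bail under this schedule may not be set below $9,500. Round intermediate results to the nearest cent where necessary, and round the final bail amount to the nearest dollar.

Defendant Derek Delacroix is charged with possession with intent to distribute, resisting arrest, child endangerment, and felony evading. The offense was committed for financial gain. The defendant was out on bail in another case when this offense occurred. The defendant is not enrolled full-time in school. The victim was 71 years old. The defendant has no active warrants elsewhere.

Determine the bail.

$256,690

Base amounts from the schedule: possession with intent to distribute $5,100; resisting arrest $2,750; child endangerment $39,000; felony evading $133,000.
Stacking rule: sum of all bases. $5,100 + $2,750 + $39,000 + $133,000 = $179,850.
Offense committed while released on bail in another case (+$2,000 flat): $179,850 + $2,000 = $181,850.
Offense was committed for financial gain (+$1,500 flat): $181,850 + $1,500 = $183,350.
Offense involved a victim aged 65 or older (+40%): $183,350 × 1.4 = $256,690.
$256,690 is at or above the $9,500 minimum.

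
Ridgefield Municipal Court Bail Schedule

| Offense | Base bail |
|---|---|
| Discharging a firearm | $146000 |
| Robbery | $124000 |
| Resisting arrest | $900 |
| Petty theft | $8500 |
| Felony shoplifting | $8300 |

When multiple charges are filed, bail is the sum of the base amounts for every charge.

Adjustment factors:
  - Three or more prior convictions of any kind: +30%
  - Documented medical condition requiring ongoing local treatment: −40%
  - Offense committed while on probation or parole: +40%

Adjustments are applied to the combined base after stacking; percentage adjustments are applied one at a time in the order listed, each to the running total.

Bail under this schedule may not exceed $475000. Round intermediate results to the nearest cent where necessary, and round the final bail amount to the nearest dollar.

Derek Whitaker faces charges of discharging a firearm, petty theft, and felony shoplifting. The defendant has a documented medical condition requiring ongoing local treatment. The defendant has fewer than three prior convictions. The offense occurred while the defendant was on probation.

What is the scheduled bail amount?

$136752

Base amounts from the schedule: discharging a firearm $146000; petty theft $8500; felony shoplifting $8300.
Stacking rule: sum of all bases. $146000 + $8500 + $8300 = $162800.
Documented medical condition requiring ongoing local treatment (−40%): $162800 × 0.6 = $97680.
Offense committed while on probation or parole (+40%): $97680 × 1.4 = $136752.
$136752 is within the $475000 maximum.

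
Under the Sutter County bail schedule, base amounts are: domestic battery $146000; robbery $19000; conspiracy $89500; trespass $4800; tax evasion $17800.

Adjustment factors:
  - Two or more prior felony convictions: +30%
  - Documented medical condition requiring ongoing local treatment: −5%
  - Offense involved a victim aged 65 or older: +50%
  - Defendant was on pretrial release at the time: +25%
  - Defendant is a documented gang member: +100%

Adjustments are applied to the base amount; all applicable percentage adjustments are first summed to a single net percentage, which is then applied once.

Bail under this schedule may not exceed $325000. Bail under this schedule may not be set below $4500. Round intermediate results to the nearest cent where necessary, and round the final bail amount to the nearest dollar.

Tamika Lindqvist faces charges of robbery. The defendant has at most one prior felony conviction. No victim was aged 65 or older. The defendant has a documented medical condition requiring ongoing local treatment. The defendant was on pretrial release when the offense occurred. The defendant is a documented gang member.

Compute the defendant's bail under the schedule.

$41800

Base amounts from the schedule: robbery $19000.
Single charge. Combined base = $19000.
Net percentage adjustment: −5% +25% +100% = +120%. $19000 × 2.2 = $41800.
$41800 is within the $325000 maximum.
$41800 is at or above the $4500 minimum.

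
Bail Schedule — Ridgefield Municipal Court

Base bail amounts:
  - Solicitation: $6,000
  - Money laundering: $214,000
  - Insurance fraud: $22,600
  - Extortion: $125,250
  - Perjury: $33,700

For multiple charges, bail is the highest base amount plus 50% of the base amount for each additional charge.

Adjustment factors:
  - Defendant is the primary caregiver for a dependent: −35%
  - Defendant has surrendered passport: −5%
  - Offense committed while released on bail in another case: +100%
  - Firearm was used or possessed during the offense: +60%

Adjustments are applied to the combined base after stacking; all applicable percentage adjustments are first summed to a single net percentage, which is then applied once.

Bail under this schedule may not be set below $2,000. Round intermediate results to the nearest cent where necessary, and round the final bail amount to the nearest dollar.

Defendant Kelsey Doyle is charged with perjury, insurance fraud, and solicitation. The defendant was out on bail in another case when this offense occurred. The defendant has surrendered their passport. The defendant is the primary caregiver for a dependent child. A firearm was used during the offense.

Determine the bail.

$105,600

Base amounts from the schedule: perjury $33,700; insurance fraud $22,600; solicitation $6,000.
Stacking rule: highest base plus 50% of each additional charge. Highest is perjury at $33,700. Additional: $22,600 × 50% = $11,300; $6,000 × 50% = $3,000. Combined base = $33,700 + $14,300 = $48,000.
Net percentage adjustment: −35% −5% +100% +60% = +120%. $48,000 × 2.2 = $105,600.
$105,600 is at or above the $2,000 minimum.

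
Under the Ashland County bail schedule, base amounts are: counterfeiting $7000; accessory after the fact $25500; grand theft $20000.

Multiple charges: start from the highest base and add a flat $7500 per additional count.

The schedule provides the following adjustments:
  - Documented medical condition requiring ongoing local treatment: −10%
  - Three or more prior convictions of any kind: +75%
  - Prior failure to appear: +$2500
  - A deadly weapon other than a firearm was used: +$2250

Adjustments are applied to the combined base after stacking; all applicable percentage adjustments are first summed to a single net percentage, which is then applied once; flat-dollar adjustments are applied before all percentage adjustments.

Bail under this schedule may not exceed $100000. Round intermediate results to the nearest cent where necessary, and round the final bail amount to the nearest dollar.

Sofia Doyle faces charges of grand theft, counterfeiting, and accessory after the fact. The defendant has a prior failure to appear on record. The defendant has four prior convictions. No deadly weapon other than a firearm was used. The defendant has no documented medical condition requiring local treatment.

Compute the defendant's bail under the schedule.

$75250

Base amounts from the schedule: grand theft $20000; counterfeiting $7000; accessory after the fact $25500.
Stacking rule: highest base plus $7500 per additional charge. Highest is accessory after the fact at $25500; 2 additional charges → +$15000. Combined base = $40500.
Prior failure to appear (+$2500 flat): $40500 + $2500 = $43000.
Three or more prior convictions of any kind (+75%): $43000 × 1.75 = $75250.
$75250 is within the $100000 maximum.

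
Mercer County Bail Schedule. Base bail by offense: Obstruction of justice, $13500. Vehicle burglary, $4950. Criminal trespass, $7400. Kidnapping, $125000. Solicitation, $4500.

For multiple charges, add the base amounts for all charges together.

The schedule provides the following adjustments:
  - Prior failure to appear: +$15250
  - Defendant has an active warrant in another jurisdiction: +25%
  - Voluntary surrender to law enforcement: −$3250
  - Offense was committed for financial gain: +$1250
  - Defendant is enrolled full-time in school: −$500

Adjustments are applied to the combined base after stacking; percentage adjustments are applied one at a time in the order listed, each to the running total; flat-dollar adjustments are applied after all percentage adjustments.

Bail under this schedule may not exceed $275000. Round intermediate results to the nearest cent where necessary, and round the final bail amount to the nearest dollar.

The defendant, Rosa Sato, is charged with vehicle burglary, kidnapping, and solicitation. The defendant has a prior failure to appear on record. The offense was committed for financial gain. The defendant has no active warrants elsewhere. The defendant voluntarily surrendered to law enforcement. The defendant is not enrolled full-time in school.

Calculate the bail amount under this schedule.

Base amounts from the schedule: vehicle burglary $4950; kidnapping $125000; solicitation $4500.
Stacking rule: sum of all bases. $4950 + $125000 + $4500 = $134450.
Prior failure to appear (+$15250 flat): $134450 + $15250 = $149700.
Voluntary surrender to law enforcement (−$3250 flat): $149700 − $3250 = $146450.
Offense was committed for financial gain (+$1250 flat): $146450 + $1250 = $147700.
$147700 is within the $275000 maximum.

$147700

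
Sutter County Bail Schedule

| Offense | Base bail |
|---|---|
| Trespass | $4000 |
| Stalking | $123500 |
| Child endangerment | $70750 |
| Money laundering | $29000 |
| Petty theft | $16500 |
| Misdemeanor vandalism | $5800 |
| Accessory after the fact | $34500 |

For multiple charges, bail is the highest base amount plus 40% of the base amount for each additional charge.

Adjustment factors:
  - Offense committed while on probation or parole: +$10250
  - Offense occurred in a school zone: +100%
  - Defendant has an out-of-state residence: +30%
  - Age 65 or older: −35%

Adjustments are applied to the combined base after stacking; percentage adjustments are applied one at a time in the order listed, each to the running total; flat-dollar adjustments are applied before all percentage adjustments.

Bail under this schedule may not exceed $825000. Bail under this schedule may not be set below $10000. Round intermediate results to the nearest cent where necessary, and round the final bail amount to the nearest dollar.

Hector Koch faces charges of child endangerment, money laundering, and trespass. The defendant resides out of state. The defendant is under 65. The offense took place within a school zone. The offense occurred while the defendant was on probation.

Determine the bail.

$244920

Base amounts from the schedule: child endangerment $70750; money laundering $29000; trespass $4000.
Stacking rule: highest base plus 40% of each additional charge. Highest is child endangerment at $70750. Additional: $29000 × 40% = $11600; $4000 × 40% = $1600. Combined base = $70750 + $13200 = $83950.
Offense committed while on probation or parole (+$10250 flat): $83950 + $10250 = $94200.
Offense occurred in a school zone (+100%): $94200 × 2 = $188400.
Defendant has an out-of-state residence (+30%): $188400 × 1.3 = $244920.
$244920 is within the $825000 maximum.
$244920 is at or above the $10000 minimum.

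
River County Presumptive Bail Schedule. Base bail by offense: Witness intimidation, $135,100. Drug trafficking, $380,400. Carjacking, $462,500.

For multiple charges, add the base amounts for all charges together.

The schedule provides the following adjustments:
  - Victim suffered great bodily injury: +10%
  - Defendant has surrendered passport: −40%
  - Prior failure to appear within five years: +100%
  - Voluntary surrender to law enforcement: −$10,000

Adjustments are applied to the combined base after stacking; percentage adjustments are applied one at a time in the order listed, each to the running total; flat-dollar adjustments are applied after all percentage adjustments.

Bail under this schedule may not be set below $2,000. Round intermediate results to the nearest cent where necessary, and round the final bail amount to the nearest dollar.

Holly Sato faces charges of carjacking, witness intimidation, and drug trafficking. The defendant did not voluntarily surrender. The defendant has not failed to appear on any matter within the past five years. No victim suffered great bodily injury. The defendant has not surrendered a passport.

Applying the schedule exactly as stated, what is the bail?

Base amounts from the schedule: carjacking $462,500; witness intimidation $135,100; drug trafficking $380,400.
Stacking rule: sum of all bases. $462,500 + $135,100 + $380,400 = $978,000.
No adjustment factors apply to this defendant.
$978,000 is at or above the $2,000 minimum.

$978,000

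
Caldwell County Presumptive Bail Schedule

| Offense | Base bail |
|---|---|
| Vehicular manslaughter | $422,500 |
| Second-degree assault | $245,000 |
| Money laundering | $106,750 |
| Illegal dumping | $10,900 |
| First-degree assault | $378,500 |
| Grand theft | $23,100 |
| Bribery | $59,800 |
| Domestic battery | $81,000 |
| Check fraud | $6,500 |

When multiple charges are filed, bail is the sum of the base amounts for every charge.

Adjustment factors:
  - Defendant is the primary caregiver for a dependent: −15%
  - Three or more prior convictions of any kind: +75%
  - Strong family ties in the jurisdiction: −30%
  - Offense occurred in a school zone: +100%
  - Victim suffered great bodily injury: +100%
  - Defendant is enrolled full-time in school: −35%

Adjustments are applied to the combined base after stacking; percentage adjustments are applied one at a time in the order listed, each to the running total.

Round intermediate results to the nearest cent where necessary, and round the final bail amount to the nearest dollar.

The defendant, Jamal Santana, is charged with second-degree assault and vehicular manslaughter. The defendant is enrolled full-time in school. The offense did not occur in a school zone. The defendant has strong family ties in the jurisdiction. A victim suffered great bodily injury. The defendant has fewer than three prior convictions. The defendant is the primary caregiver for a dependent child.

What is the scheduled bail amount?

$516,311

Base amounts from the schedule: second-degree assault $245,000; vehicular manslaughter $422,500.
Stacking rule: sum of all bases. $245,000 + $422,500 = $667,500.
Defendant is the primary caregiver for a dependent (−15%): $667,500 × 0.85 = $567,375.
Strong family ties in the jurisdiction (−30%): $567,375 × 0.7 = $397,162.50.
Victim suffered great bodily injury (+100%): $397,162.50 × 2 = $794,325.
Defendant is enrolled full-time in school (−35%): $794,325 × 0.65 = $516,311.25.
Rounded to the nearest dollar: $516,311.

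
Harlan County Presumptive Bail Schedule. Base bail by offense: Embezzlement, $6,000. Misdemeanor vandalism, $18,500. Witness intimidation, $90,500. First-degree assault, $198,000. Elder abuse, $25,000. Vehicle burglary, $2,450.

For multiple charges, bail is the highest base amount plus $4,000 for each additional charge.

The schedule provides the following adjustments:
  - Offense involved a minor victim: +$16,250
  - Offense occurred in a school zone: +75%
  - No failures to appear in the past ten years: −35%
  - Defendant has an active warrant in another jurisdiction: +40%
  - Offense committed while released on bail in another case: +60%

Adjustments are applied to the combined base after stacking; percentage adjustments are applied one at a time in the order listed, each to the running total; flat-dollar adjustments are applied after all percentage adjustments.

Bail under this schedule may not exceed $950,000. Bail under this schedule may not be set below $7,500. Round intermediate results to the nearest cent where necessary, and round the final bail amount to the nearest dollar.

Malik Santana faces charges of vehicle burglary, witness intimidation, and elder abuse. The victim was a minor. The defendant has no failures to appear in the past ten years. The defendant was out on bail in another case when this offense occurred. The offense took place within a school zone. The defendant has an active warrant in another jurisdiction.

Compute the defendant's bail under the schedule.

Base amounts from the schedule: vehicle burglary $2,450; witness intimidation $90,500; elder abuse $25,000.
Stacking rule: highest base plus $4,000 per additional charge. Highest is witness intimidation at $90,500; 2 additional charges → +$8,000. Combined base = $98,500.
Offense occurred in a school zone (+75%): $98,500 × 1.75 = $172,375.
No failures to appear in the past ten years (−35%): $172,375 × 0.65 = $112,043.75.
Defendant has an active warrant in another jurisdiction (+40%): $112,043.75 × 1.4 = $156,861.25.
Offense committed while released on bail in another case (+60%): $156,861.25 × 1.6 = $250,978.
Offense involved a minor victim (+$16,250 flat): $250,978 + $16,250 = $267,228.
$267,228 is within the $950,000 maximum.
$267,228 is at or above the $7,500 minimum.

$267,228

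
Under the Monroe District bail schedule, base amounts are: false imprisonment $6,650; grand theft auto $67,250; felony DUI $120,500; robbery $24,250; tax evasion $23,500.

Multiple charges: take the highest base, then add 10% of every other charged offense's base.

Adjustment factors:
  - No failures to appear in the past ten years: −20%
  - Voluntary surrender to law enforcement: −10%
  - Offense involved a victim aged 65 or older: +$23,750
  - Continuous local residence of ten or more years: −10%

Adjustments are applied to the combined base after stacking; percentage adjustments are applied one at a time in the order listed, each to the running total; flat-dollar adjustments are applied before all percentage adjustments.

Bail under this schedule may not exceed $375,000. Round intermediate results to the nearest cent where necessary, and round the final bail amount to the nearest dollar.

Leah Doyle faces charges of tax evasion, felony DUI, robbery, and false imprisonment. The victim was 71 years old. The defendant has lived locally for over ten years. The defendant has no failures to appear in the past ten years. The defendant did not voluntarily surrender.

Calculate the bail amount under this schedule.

$107,777

Base amounts from the schedule: tax evasion $23,500; felony DUI $120,500; robbery $24,250; false imprisonment $6,650.
Stacking rule: highest base plus 10% of each additional charge. Highest is felony DUI at $120,500. Additional: $23,500 × 10% = $2,350; $24,250 × 10% = $2,425; $6,650 × 10% = $665. Combined base = $120,500 + $5,440 = $125,940.
Offense involved a victim aged 65 or older (+$23,750 flat): $125,940 + $23,750 = $149,690.
No failures to appear in the past ten years (−20%): $149,690 × 0.8 = $119,752.
Continuous local residence of ten or more years (−10%): $119,752 × 0.9 = $107,776.80.
$107,776.80 is within the $375,000 maximum.
Rounded to the nearest dollar: $107,777.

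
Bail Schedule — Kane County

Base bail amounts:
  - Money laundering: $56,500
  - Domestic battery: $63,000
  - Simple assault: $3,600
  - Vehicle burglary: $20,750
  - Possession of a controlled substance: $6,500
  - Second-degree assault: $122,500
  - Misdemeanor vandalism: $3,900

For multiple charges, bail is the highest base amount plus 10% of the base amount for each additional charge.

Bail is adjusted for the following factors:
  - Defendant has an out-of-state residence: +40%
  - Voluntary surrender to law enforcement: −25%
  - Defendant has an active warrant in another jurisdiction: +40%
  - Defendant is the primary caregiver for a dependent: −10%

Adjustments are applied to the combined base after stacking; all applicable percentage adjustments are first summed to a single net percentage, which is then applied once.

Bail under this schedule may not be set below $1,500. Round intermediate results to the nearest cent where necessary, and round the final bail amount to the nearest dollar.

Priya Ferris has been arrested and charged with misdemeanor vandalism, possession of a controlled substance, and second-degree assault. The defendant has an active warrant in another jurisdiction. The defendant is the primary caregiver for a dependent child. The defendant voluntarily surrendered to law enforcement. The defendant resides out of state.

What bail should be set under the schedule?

$179,133

Base amounts from the schedule: misdemeanor vandalism $3,900; possession of a controlled substance $6,500; second-degree assault $122,500.
Stacking rule: highest base plus 10% of each additional charge. Highest is second-degree assault at $122,500. Additional: $3,900 × 10% = $390; $6,500 × 10% = $650. Combined base = $122,500 + $1,040 = $123,540.
Net percentage adjustment: +40% −25% +40% −10% = +45%. $123,540 × 1.45 = $179,133.
$179,133 is at or above the $1,500 minimum.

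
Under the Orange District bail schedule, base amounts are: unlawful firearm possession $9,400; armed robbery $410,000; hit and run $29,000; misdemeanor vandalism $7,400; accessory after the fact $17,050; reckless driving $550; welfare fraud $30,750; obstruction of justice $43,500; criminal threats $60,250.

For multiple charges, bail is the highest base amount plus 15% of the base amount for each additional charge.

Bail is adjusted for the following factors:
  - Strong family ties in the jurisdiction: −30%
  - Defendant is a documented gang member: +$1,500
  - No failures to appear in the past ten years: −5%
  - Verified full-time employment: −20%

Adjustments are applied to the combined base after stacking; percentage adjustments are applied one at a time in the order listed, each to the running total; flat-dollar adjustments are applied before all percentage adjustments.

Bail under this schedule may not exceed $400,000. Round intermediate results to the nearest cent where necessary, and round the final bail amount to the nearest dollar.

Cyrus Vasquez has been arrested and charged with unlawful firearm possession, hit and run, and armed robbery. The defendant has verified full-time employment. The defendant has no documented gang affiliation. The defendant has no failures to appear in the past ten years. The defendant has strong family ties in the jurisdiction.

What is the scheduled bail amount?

$221,184

Base amounts from the schedule: unlawful firearm possession $9,400; hit and run $29,000; armed robbery $410,000.
Stacking rule: highest base plus 15% of each additional charge. Highest is armed robbery at $410,000. Additional: $9,400 × 15% = $1,410; $29,000 × 15% = $4,350. Combined base = $410,000 + $5,760 = $415,760.
Strong family ties in the jurisdiction (−30%): $415,760 × 0.7 = $291,032.
No failures to appear in the past ten years (−5%): $291,032 × 0.95 = $276,480.40.
Verified full-time employment (−20%): $276,480.40 × 0.8 = $221,184.32.
$221,184.32 is within the $400,000 maximum.
Rounded to the nearest dollar: $221,184.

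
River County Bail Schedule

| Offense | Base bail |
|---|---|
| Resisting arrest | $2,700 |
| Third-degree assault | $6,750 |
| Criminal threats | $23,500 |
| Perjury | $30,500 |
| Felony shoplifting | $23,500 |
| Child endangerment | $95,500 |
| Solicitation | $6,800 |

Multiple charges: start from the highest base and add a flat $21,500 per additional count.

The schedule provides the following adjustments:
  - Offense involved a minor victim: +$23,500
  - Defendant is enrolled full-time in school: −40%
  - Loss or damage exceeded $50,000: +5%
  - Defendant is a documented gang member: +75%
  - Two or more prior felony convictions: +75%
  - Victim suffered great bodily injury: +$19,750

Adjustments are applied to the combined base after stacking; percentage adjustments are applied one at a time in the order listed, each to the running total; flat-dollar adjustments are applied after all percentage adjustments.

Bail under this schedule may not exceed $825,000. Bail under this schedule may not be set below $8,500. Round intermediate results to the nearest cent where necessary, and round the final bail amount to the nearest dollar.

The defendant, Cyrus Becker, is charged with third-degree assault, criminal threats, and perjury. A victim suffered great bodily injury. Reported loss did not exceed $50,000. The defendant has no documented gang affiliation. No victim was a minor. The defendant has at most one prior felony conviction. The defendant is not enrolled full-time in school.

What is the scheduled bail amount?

$93,250

Base amounts from the schedule: third-degree assault $6,750; criminal threats $23,500; perjury $30,500.
Stacking rule: highest base plus $21,500 per additional charge. Highest is perjury at $30,500; 2 additional charges → +$43,000. Combined base = $73,500.
Victim suffered great bodily injury (+$19,750 flat): $73,500 + $19,750 = $93,250.
$93,250 is within the $825,000 maximum.
$93,250 is at or above the $8,500 minimum.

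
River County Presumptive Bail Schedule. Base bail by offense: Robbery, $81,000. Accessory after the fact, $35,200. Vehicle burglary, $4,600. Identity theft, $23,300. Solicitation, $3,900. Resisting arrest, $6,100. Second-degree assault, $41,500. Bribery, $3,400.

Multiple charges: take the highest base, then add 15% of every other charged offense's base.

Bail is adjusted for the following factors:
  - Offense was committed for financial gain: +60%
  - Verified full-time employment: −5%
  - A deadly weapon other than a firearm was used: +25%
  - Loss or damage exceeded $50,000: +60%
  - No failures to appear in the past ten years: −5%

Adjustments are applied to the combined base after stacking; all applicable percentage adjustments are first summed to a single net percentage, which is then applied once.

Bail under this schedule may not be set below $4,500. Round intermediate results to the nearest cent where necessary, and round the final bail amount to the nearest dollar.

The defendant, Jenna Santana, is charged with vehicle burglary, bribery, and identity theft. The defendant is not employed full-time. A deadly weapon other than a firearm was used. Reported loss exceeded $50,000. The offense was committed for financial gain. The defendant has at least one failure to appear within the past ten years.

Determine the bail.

$60,025

Base amounts from the schedule: vehicle burglary $4,600; bribery $3,400; identity theft $23,300.
Stacking rule: highest base plus 15% of each additional charge. Highest is identity theft at $23,300. Additional: $4,600 × 15% = $690; $3,400 × 15% = $510. Combined base = $23,300 + $1,200 = $24,500.
Net percentage adjustment: +60% +25% +60% = +145%. $24,500 × 2.45 = $60,025.
$60,025 is at or above the $4,500 minimum.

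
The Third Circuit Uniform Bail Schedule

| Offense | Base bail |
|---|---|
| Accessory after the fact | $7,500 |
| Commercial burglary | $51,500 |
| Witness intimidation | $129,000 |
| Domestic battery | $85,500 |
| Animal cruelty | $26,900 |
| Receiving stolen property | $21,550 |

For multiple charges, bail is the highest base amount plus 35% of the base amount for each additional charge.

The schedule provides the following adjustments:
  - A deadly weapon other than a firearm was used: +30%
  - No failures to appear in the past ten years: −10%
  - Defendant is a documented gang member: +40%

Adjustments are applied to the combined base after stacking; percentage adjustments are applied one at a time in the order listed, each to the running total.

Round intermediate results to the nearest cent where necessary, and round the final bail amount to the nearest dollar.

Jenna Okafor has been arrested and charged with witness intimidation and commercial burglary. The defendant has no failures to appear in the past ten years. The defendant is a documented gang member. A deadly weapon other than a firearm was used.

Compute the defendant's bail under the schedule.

Base amounts from the schedule: witness intimidation $129,000; commercial burglary $51,500.
Stacking rule: highest base plus 35% of each additional charge. Highest is witness intimidation at $129,000. Additional: $51,500 × 35% = $18,025. Combined base = $129,000 + $18,025 = $147,025.
A deadly weapon other than a firearm was used (+30%): $147,025 × 1.3 = $191,132.50.
No failures to appear in the past ten years (−10%): $191,132.50 × 0.9 = $172,019.25.
Defendant is a documented gang member (+40%): $172,019.25 × 1.4 = $240,826.95.
Rounded to the nearest dollar: $240,827.

$240,827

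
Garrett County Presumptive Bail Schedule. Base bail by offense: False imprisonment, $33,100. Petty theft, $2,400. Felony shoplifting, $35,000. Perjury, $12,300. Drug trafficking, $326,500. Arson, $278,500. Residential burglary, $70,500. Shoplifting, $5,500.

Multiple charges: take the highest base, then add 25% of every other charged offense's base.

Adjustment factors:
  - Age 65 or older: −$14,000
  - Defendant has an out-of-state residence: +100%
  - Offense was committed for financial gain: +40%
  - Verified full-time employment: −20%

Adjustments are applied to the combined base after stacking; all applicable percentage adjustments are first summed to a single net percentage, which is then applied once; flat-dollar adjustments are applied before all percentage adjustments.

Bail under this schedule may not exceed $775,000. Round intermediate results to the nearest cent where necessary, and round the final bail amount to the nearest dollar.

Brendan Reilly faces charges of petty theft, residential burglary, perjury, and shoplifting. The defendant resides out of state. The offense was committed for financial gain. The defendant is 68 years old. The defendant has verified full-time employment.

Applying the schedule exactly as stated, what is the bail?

Base amounts from the schedule: petty theft $2,400; residential burglary $70,500; perjury $12,300; shoplifting $5,500.
Stacking rule: highest base plus 25% of each additional charge. Highest is residential burglary at $70,500. Additional: $2,400 × 25% = $600; $12,300 × 25% = $3,075; $5,500 × 25% = $1,375. Combined base = $70,500 + $5,050 = $75,550.
Age 65 or older (−$14,000 flat): $75,550 − $14,000 = $61,550.
Net percentage adjustment: +100% +40% −20% = +120%. $61,550 × 2.2 = $135,410.
$135,410 is within the $775,000 maximum.

$135,410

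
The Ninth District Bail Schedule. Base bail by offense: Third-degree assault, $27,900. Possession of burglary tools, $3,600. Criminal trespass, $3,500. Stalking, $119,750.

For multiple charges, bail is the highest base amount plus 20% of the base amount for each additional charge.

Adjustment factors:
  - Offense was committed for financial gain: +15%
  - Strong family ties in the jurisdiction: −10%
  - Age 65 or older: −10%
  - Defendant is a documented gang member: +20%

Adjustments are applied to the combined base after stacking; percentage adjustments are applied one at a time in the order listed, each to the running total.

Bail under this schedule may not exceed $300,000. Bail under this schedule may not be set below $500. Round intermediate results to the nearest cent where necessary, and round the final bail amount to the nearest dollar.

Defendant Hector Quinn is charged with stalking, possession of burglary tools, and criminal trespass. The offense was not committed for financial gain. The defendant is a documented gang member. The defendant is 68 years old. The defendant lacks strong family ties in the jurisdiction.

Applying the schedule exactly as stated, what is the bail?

Base amounts from the schedule: stalking $119,750; possession of burglary tools $3,600; criminal trespass $3,500.
Stacking rule: highest base plus 20% of each additional charge. Highest is stalking at $119,750. Additional: $3,600 × 20% = $720; $3,500 × 20% = $700. Combined base = $119,750 + $1,420 = $121,170.
Age 65 or older (−10%): $121,170 × 0.9 = $109,053.
Defendant is a documented gang member (+20%): $109,053 × 1.2 = $130,863.60.
$130,863.60 is within the $300,000 maximum.
$130,863.60 is at or above the $500 minimum.
Rounded to the nearest dollar: $130,864.

$130,864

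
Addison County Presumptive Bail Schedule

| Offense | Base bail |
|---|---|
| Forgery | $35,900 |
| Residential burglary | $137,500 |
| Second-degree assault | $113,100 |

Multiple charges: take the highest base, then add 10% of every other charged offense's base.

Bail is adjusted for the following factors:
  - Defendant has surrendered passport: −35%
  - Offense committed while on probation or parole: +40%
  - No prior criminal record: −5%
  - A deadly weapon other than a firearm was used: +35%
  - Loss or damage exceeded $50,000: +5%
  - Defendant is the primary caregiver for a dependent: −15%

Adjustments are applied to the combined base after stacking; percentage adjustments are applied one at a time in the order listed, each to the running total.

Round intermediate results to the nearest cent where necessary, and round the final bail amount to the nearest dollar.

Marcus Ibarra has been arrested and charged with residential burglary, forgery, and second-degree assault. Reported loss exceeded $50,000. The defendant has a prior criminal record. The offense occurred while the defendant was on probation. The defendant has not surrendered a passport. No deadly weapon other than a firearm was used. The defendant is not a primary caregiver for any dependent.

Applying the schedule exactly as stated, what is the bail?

$224,028

Base amounts from the schedule: residential burglary $137,500; forgery $35,900; second-degree assault $113,100.
Stacking rule: highest base plus 10% of each additional charge. Highest is residential burglary at $137,500. Additional: $35,900 × 10% = $3,590; $113,100 × 10% = $11,310. Combined base = $137,500 + $14,900 = $152,400.
Offense committed while on probation or parole (+40%): $152,400 × 1.4 = $213,360.
Loss or damage exceeded $50,000 (+5%): $213,360 × 1.05 = $224,028.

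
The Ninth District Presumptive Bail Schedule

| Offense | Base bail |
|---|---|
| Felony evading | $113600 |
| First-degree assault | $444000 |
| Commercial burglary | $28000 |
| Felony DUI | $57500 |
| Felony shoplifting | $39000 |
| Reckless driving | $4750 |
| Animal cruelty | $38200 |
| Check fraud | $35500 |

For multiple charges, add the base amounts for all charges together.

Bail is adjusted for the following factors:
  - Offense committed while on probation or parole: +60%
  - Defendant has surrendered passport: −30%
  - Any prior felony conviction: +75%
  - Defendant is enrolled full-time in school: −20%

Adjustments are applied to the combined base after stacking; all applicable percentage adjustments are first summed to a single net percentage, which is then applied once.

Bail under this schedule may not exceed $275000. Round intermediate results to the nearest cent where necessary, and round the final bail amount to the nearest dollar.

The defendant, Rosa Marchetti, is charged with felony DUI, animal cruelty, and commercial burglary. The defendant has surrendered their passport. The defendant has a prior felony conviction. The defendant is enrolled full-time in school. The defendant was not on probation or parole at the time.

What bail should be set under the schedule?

$154625

Base amounts from the schedule: felony DUI $57500; animal cruelty $38200; commercial burglary $28000.
Stacking rule: sum of all bases. $57500 + $38200 + $28000 = $123700.
Net percentage adjustment: −30% +75% −20% = +25%. $123700 × 1.25 = $154625.
$154625 is within the $275000 maximum.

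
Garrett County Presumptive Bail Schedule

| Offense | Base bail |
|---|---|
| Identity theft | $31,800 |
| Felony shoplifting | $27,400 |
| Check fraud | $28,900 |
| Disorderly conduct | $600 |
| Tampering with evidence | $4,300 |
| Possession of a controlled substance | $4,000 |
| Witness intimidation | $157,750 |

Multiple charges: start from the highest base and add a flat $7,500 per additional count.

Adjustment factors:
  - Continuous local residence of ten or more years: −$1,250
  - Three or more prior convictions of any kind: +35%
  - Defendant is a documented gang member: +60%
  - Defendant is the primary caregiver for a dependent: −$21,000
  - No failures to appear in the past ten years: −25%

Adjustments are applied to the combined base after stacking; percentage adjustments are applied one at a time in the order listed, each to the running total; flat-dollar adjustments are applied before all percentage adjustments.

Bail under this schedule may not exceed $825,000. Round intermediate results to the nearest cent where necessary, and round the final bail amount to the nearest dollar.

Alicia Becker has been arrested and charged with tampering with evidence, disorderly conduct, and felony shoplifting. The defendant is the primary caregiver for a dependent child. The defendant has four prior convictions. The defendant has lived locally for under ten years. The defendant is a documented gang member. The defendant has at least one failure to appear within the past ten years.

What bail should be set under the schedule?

$46,224

Base amounts from the schedule: tampering with evidence $4,300; disorderly conduct $600; felony shoplifting $27,400.
Stacking rule: highest base plus $7,500 per additional charge. Highest is felony shoplifting at $27,400; 2 additional charges → +$15,000. Combined base = $42,400.
Defendant is the primary caregiver for a dependent (−$21,000 flat): $42,400 − $21,000 = $21,400.
Three or more prior convictions of any kind (+35%): $21,400 × 1.35 = $28,890.
Defendant is a documented gang member (+60%): $28,890 × 1.6 = $46,224.
$46,224 is within the $825,000 maximum.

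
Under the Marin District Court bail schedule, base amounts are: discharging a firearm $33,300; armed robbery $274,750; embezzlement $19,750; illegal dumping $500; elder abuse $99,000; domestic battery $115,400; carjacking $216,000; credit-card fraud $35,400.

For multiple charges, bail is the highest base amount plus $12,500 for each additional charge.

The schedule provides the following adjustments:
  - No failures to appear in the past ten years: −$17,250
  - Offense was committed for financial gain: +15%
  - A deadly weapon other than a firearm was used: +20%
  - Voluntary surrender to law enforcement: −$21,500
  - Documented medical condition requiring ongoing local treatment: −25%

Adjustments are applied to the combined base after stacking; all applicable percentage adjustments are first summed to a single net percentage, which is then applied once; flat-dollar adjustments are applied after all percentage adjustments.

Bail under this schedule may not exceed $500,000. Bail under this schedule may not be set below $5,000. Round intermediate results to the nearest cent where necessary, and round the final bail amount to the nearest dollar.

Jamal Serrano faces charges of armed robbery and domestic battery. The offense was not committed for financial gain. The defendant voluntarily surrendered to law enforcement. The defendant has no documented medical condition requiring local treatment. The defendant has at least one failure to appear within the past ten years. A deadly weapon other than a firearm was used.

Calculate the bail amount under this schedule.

$323,200

Base amounts from the schedule: armed robbery $274,750; domestic battery $115,400.
Stacking rule: highest base plus $12,500 per additional charge. Highest is armed robbery at $274,750; 1 additional charge → +$12,500. Combined base = $287,250.
A deadly weapon other than a firearm was used (+20%): $287,250 × 1.2 = $344,700.
Voluntary surrender to law enforcement (−$21,500 flat): $344,700 − $21,500 = $323,200.
$323,200 is within the $500,000 maximum.
$323,200 is at or above the $5,000 minimum.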